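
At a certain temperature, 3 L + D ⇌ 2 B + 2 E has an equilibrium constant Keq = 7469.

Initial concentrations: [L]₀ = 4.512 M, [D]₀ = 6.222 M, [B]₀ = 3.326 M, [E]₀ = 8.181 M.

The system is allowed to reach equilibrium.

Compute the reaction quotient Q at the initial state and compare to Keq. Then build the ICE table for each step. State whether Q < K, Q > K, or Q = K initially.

Q₀ = 1.295; Q < K (proceeds forward)

Q₀ = 1.295 vs Keq = 7469 ⇒ Q<K, forward
Step 1:
                  L         D         B         E
  Initial     4.512     6.222     3.326     8.181
  Change     -4.023    -1.341     2.682     2.682
  Equil      0.4889     4.881     6.008     10.86
  solve Keq expr → x = 1.341; check Q = 7469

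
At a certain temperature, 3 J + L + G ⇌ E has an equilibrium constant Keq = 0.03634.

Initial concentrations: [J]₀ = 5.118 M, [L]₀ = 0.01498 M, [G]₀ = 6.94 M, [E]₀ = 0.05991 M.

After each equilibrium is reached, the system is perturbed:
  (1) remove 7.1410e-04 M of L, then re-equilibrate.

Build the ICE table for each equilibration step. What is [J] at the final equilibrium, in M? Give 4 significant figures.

[J]_eq = 5.082 M

Q₀ = 0.004299 vs Keq = 0.03634 ⇒ Q<K, forward
Step 1:
                    J           L           G           E
  I             5.118     0.01498        6.94     0.05991
  C          -0.03833    -0.01278    -0.01278     0.01278
  E              5.08    0.002203       6.927     0.07269
  solve Keq expr → x = 0.01278; check Q = 0.03634
Then remove 7.1410e-04 M of L.
Step 2:
                    J           L           G           E
  I              5.08    0.001489       6.927     0.07269
  C          0.002071  6.9030e-04  6.9030e-04 -6.9030e-04
  E             5.082    0.002179       6.928       0.072
  solve Keq expr → x = -6.9030e-04; check Q = 0.03634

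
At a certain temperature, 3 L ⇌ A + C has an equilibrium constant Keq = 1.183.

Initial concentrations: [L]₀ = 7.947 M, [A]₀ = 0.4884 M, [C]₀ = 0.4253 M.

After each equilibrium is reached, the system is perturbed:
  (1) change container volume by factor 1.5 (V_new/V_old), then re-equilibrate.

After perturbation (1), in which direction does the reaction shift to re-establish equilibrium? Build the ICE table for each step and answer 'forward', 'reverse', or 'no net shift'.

Direction: reverse

Q₀ = 4.1387e-04 vs Keq = 1.183 ⇒ Q<K, forward
Step 1:
                    L           A           C
  I             7.947      0.4884      0.4253
  C            -6.195       2.065       2.065
  E             1.752       2.553        2.49
  solve Keq expr → x = 2.065; check Q = 1.183
Then change container volume by factor 1.5 (V_new/V_old).
Step 2:
                    L           A           C
  I             1.168       1.702        1.66
  C            0.1435    -0.04784    -0.04784
  E             1.311       1.654       1.612
  solve Keq expr → x = -0.04784; check Q = 1.183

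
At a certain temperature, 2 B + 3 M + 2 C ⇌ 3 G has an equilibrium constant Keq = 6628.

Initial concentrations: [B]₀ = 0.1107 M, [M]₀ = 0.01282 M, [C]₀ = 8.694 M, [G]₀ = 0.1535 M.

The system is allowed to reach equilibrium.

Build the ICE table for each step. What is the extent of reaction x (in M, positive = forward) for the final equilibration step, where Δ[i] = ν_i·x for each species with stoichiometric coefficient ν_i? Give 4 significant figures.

Q₀ = 1853 vs Keq = 6628 ⇒ Q<K, forward
Step 1:
                  B         M         C         G
  Initial    0.1107   0.01282     8.694    0.1535
  Change  -0.002713 -0.004069 -0.002713  0.004069
  Equil       0.108  0.008751     8.691    0.1576
  solve Keq expr → x = 0.001356; check Q = 6628

x = 0.001356 M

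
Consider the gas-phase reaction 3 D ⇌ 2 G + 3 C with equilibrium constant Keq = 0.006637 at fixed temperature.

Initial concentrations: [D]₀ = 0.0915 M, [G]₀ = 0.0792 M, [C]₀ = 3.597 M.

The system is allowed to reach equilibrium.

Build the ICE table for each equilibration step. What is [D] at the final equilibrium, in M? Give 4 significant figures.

[D]_eq = 0.2085 M

Q₀ = 381.1 vs Keq = 0.006637 ⇒ Q>K, reverse
Step 1:
                    D           G           C
  Initial      0.0915      0.0792       3.597
  Change        0.117    -0.07801      -0.117
  Equil        0.2085    0.001195        3.48
  solve Keq expr → x = -0.039; check Q = 0.006637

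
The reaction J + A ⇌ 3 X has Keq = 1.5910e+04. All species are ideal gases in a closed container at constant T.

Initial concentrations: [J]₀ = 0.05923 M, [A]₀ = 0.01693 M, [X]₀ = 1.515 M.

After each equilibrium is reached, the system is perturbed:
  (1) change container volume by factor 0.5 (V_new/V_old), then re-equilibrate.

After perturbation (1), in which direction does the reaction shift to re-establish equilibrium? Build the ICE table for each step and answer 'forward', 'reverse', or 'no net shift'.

Q₀ = 3468 vs Keq = 1.5910e+04 ⇒ Q<K, forward
Step 1:
                  J         A         X
  I         0.05923   0.01693     1.515
  C        -0.01197  -0.01197   0.03591
  E         0.04726  0.004961     1.551
  solve Keq expr → x = 0.01197; check Q = 1.5910e+04
Then change container volume by factor 0.5 (V_new/V_old).
Step 2:
                  J         A         X
  I         0.09452  0.009922     3.102
  C        0.007961  0.007961  -0.02388
  E          0.1025   0.01788     3.078
  solve Keq expr → x = -0.007961; check Q = 1.5910e+04

Direction: reverse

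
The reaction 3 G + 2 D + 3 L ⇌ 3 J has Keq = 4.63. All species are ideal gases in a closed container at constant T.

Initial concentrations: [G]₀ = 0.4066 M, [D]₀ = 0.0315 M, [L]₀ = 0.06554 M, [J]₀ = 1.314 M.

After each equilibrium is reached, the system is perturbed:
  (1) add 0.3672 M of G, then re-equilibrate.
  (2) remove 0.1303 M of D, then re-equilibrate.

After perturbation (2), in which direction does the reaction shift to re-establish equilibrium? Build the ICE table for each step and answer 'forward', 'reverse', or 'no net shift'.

Direction: reverse

Q₀ = 1.2082e+08 vs Keq = 4.63 ⇒ Q>K, reverse
Step 1:
                  G         D         L         J
  Initial    0.4066    0.0315   0.06554     1.314
  Change     0.6231    0.4154    0.6231   -0.6231
  Equil        1.03    0.4469    0.6887    0.6909
  solve Keq expr → x = -0.2077; check Q = 4.63
Then add 0.3672 M of G.
Step 2:
                  G         D         L         J
  Initial     1.397    0.4469    0.6887    0.6909
  Change   -0.06506  -0.04337  -0.06506   0.06506
  Equil       1.332    0.4035    0.6236    0.7559
  solve Keq expr → x = 0.02169; check Q = 4.63
Then remove 0.1303 M of D.
Step 3:
                  G         D         L         J
  Initial     1.332    0.2732    0.6236    0.7559
  Change    0.05016   0.03344   0.05016  -0.05016
  Equil       1.382    0.3067    0.6738    0.7058
  solve Keq expr → x = -0.01672; check Q = 4.63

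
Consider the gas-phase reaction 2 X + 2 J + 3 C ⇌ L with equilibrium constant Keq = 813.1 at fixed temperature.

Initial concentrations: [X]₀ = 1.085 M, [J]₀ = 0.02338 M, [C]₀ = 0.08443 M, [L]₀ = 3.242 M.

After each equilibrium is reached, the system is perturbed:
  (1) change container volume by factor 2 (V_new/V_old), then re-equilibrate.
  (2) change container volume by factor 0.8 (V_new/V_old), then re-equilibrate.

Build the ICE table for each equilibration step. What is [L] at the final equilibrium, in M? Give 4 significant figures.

[L]_eq = 1.917 M

Q₀ = 8.3709e+06 vs Keq = 813.1 ⇒ Q>K, reverse
Step 1:
                   X          J          C          L
  Initial      1.085    0.02338    0.08443      3.242
  Change      0.1916     0.1916     0.2874   -0.09579
  Equil        1.277      0.215     0.3718      3.146
  solve Keq expr → x = -0.09579; check Q = 813.1
Then change container volume by factor 2 (V_new/V_old).
Step 2:
                   X          J          C          L
  Initial     0.6383     0.1075     0.1859      1.573
  Change      0.1304     0.1304     0.1955   -0.06518
  Equil       0.7686     0.2378     0.3814      1.508
  solve Keq expr → x = -0.06518; check Q = 813.1
Then change container volume by factor 0.8 (V_new/V_old).
Step 3:
                   X          J          C          L
  Initial     0.9608     0.2973     0.4768      1.885
  Change    -0.06508   -0.06508   -0.09762    0.03254
  Equil       0.8957     0.2322     0.3792      1.917
  solve Keq expr → x = 0.03254; check Q = 813.1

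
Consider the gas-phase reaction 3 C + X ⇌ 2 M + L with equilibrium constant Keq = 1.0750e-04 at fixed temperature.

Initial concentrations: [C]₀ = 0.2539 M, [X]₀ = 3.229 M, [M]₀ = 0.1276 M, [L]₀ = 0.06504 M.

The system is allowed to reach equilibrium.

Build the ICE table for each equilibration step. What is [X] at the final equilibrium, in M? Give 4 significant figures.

Q₀ = 0.02004 vs Keq = 1.0750e-04 ⇒ Q>K, reverse
Step 1:
                  C         X         M         L
  Initial    0.2539     3.229    0.1276   0.06504
  Change       0.14   0.04668  -0.09336  -0.04668
  Equil      0.3939     3.276   0.03424   0.01836
  solve Keq expr → x = -0.04668; check Q = 1.0750e-04

[X]_eq = 3.276 M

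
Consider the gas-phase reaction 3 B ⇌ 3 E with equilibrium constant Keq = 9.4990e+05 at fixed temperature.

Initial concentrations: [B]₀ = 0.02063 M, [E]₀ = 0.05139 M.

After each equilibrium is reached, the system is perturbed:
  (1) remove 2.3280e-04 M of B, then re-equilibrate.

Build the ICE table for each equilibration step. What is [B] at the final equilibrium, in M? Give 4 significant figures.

Q₀ = 15.46 vs Keq = 9.4990e+05 ⇒ Q<K, forward
Step 1:
                    B           E
  init        0.02063     0.05139
  Δ           -0.0199      0.0199
  eq       7.2527e-04     0.07129
  solve Keq expr → x = 0.006635; check Q = 9.4990e+05
Then remove 2.3280e-04 M of B.
Step 2:
                    B           E
  init     4.9247e-04     0.07129
  Δ        2.3046e-04 -2.3046e-04
  eq       7.2292e-04     0.07106
  solve Keq expr → x = -7.6819e-05; check Q = 9.4990e+05

[B]_eq = 7.2292e-04 M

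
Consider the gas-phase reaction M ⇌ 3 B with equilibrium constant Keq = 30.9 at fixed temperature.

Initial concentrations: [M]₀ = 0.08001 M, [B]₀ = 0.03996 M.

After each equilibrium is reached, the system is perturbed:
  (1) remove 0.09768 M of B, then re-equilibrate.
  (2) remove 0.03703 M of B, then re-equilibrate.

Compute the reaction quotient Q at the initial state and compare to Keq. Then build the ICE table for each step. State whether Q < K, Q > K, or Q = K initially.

Q₀ = 7.9750e-04; Q < K (proceeds forward)

Q₀ = 7.9750e-04 vs Keq = 30.9 ⇒ Q<K, forward
Step 1:
                    M           B
  I           0.08001     0.03996
  C          -0.07932      0.2379
  E        6.9460e-04      0.2779
  solve Keq expr → x = 0.07932; check Q = 30.9
Then remove 0.09768 M of B.
Step 2:
                    M           B
  I        6.9460e-04      0.1802
  C       -5.0038e-04    0.001501
  E        1.9422e-04      0.1817
  solve Keq expr → x = 5.0038e-04; check Q = 30.9
Then remove 0.03703 M of B.
Step 3:
                    M           B
  I        1.9422e-04      0.1447
  C       -9.5595e-05  2.8679e-04
  E        9.8629e-05       0.145
  solve Keq expr → x = 9.5595e-05; check Q = 30.9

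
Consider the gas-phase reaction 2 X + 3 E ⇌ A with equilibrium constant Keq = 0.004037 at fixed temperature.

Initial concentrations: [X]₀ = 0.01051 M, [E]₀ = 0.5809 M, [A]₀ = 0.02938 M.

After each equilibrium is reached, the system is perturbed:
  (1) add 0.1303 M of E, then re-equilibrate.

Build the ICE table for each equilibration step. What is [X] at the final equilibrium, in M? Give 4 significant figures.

[X]_eq = 0.06925 M

Q₀ = 1357 vs Keq = 0.004037 ⇒ Q>K, reverse
Step 1:
                    X           E           A
  I           0.01051      0.5809     0.02938
  C           0.05875     0.08812    -0.02937
  E           0.06926       0.669  5.7986e-06
  solve Keq expr → x = -0.02937; check Q = 0.004037
Then add 0.1303 M of E.
Step 2:
                    X           E           A
  I           0.06926      0.7993  5.7986e-06
  C       -8.1759e-06 -1.2264e-05  4.0880e-06
  E           0.06925      0.7993  9.8866e-06
  solve Keq expr → x = 4.0880e-06; check Q = 0.004037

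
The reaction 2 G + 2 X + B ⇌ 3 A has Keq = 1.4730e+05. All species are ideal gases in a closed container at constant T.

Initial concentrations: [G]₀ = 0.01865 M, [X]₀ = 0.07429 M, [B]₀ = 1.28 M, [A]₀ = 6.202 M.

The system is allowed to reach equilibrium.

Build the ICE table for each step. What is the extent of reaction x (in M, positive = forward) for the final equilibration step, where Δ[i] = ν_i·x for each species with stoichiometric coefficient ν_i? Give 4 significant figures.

x = -0.06858 M

Q₀ = 9.7088e+07 vs Keq = 1.4730e+05 ⇒ Q>K, reverse
Step 1:
                    G           X           B           A
  I           0.01865     0.07429        1.28       6.202
  C            0.1372      0.1372     0.06858     -0.2057
  E            0.1558      0.2114       1.349       5.996
  solve Keq expr → x = -0.06858; check Q = 1.4730e+05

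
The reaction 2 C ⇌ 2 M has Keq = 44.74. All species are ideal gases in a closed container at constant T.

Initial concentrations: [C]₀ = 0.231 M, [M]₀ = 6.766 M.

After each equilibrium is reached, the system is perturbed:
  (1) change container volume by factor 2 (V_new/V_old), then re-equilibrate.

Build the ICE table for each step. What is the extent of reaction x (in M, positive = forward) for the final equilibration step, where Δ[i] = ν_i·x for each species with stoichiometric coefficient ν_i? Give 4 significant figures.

Q₀ = 857.9 vs Keq = 44.74 ⇒ Q>K, reverse
Step 1:
                  C         M
  init        0.231     6.766
  Δ           0.679    -0.679
  eq           0.91     6.087
  solve Keq expr → x = -0.3395; check Q = 44.74
Then change container volume by factor 2 (V_new/V_old).
Step 2:
                  C         M
  init        0.455     3.043
  Δ               0         0
  eq          0.455     3.043
  solve Keq expr → x = 0; check Q = 44.74

x = 0 M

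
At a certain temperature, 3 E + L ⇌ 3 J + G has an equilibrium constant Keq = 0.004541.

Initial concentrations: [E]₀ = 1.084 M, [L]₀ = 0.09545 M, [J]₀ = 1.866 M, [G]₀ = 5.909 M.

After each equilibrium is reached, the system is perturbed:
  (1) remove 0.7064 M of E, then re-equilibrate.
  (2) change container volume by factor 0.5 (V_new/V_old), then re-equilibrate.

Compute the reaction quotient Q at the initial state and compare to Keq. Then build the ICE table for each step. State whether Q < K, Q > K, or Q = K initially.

Q₀ = 315.8 vs Keq = 0.004541 ⇒ Q>K, reverse
Step 1:
                  E         L         J         G
  init        1.084   0.09545     1.866     5.909
  Δ           1.643    0.5478    -1.643   -0.5478
  eq          2.727    0.6432    0.2227     5.361
  solve Keq expr → x = -0.5478; check Q = 0.004541
Then remove 0.7064 M of E.
Step 2:
                  E         L         J         G
  init        2.021    0.6432    0.2227     5.361
  Δ         0.05178   0.01726  -0.05178  -0.01726
  eq          2.073    0.6605     0.171     5.344
  solve Keq expr → x = -0.01726; check Q = 0.004541
Then change container volume by factor 0.5 (V_new/V_old).
Step 3:
                  E         L         J         G
  init        4.145     1.321    0.3419     10.69
  Δ               0         0         0         0
  eq          4.145     1.321    0.3419     10.69
  solve Keq expr → x = 0; check Q = 0.004541

Q₀ = 315.8; Q > K (proceeds reverse)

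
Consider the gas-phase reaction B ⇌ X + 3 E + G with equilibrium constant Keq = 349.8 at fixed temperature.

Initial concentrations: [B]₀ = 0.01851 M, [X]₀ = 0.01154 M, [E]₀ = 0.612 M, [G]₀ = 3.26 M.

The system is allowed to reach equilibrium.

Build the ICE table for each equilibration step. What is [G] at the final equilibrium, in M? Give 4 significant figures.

[G]_eq = 3.278 M

Q₀ = 0.4659 vs Keq = 349.8 ⇒ Q<K, forward
Step 1:
                  B         X         E         G
  init      0.01851   0.01154     0.612      3.26
  Δ        -0.01843   0.01843   0.05528   0.01843
  eq      8.3446e-05   0.02997    0.6673     3.278
  solve Keq expr → x = 0.01843; check Q = 349.8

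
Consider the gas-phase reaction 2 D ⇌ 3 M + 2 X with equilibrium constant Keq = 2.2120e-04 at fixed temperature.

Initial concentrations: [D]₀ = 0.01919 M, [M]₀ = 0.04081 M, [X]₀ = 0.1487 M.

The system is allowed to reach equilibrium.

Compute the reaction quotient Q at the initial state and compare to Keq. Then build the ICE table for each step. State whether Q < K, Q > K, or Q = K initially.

Q₀ = 0.004081; Q > K (proceeds reverse)

Q₀ = 0.004081 vs Keq = 2.2120e-04 ⇒ Q>K, reverse
Step 1:
                    D           M           X
  I           0.01919     0.04081      0.1487
  C           0.01211    -0.01816    -0.01211
  E            0.0313     0.02265      0.1366
  solve Keq expr → x = -0.006055; check Q = 2.2120e-04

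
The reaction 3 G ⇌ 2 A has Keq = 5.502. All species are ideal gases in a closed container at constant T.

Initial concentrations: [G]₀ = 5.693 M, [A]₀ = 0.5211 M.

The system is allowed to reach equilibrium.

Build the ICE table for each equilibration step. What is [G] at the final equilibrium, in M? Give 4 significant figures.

[G]_eq = 1.294 M

Q₀ = 0.001472 vs Keq = 5.502 ⇒ Q<K, forward
Step 1:
                    G           A
  Initial       5.693      0.5211
  Change       -4.399       2.933
  Equil         1.294       3.454
  solve Keq expr → x = 1.466; check Q = 5.502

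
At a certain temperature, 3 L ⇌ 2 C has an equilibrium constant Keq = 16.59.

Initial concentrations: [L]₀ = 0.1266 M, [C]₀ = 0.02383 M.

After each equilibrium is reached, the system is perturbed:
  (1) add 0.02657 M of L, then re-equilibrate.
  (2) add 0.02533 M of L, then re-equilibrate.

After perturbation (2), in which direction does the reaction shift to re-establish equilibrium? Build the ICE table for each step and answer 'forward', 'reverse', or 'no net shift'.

Direction: forward

Q₀ = 0.2799 vs Keq = 16.59 ⇒ Q<K, forward
Step 1:
                    L           C
  init         0.1266     0.02383
  Δ          -0.06277     0.04185
  eq          0.06383     0.06568
  solve Keq expr → x = 0.02092; check Q = 16.59
Then add 0.02657 M of L.
Step 2:
                    L           C
  init         0.0904     0.06568
  Δ          -0.01872     0.01248
  eq          0.07168     0.07816
  solve Keq expr → x = 0.00624; check Q = 16.59
Then add 0.02533 M of L.
Step 3:
                    L           C
  init        0.09701     0.07816
  Δ          -0.01812     0.01208
  eq          0.07888     0.09024
  solve Keq expr → x = 0.006041; check Q = 16.59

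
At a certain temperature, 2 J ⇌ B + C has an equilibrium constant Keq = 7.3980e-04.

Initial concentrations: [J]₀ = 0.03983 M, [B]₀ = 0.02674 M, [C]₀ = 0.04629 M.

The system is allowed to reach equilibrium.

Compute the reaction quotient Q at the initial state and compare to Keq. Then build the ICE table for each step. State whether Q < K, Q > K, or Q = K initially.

Q₀ = 0.7802 vs Keq = 7.3980e-04 ⇒ Q>K, reverse
Step 1:
                    J           B           C
  init        0.03983     0.02674     0.04629
  Δ           0.05284    -0.02642    -0.02642
  eq          0.09267  3.1975e-04     0.01987
  solve Keq expr → x = -0.02642; check Q = 7.3980e-04

Q₀ = 0.7802; Q > K (proceeds reverse)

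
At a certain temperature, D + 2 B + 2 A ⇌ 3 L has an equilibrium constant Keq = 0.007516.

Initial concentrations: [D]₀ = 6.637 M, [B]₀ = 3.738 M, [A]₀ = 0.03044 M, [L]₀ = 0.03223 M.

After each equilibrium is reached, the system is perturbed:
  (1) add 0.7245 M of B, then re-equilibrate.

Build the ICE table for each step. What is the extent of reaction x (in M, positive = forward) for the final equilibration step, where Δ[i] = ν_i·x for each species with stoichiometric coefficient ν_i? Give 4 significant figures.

Q₀ = 3.8962e-04 vs Keq = 0.007516 ⇒ Q<K, forward
Step 1:
                    D           B           A           L
  init          6.637       3.738     0.03044     0.03223
  Δ          -0.00751    -0.01502    -0.01502     0.02253
  eq            6.629       3.723     0.01542     0.05476
  solve Keq expr → x = 0.00751; check Q = 0.007516
Then add 0.7245 M of B.
Step 2:
                    D           B           A           L
  init          6.629       4.447     0.01542     0.05476
  Δ       -8.1562e-04   -0.001631   -0.001631    0.002447
  eq            6.629       4.446     0.01379     0.05721
  solve Keq expr → x = 8.1562e-04; check Q = 0.007516

x = 8.1562e-04 M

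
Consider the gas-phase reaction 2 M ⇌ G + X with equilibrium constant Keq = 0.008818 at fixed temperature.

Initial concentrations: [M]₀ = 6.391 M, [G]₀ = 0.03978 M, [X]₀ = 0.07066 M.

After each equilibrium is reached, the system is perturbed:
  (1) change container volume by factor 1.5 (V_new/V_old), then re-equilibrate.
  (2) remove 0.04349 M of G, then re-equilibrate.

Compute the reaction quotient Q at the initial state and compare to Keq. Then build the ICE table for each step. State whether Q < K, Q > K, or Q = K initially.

Q₀ = 6.8818e-05; Q < K (proceeds forward)

Q₀ = 6.8818e-05 vs Keq = 0.008818 ⇒ Q<K, forward
Step 1:
                    M           G           X
  Initial       6.391     0.03978     0.07066
  Change      -0.9179       0.459       0.459
  Equil         5.473      0.4987      0.5296
  solve Keq expr → x = 0.459; check Q = 0.008818
Then change container volume by factor 1.5 (V_new/V_old).
Step 2:
                    M           G           X
  Initial       3.649      0.3325      0.3531
  Change            0           0           0
  Equil         3.649      0.3325      0.3531
  solve Keq expr → x = 0; check Q = 0.008818
Then remove 0.04349 M of G.
Step 3:
                    M           G           X
  Initial       3.649       0.289      0.3531
  Change      -0.0389     0.01945     0.01945
  Equil          3.61      0.3085      0.3725
  solve Keq expr → x = 0.01945; check Q = 0.008818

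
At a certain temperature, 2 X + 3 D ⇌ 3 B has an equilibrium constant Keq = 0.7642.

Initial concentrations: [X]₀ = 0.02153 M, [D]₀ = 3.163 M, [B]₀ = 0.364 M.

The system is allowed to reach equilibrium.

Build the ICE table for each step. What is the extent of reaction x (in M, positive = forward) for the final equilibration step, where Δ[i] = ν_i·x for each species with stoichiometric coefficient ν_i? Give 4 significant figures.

Q₀ = 3.288 vs Keq = 0.7642 ⇒ Q>K, reverse
Step 1:
                  X         D         B
  init      0.02153     3.163     0.364
  Δ         0.01781   0.02671  -0.02671
  eq        0.03934      3.19    0.3373
  solve Keq expr → x = -0.008903; check Q = 0.7642

x = -0.008903 M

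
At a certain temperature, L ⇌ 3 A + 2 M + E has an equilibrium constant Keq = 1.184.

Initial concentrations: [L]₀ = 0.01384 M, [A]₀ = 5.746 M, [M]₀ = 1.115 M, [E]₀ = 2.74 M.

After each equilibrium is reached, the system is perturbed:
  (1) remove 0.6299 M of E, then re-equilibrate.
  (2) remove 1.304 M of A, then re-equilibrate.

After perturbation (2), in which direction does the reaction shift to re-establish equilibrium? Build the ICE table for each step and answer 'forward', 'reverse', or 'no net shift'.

Direction: forward

Q₀ = 4.6694e+04 vs Keq = 1.184 ⇒ Q>K, reverse
Step 1:
                  L         A         M         E
  Initial   0.01384     5.746     1.115      2.74
  Change     0.5259    -1.578    -1.052   -0.5259
  Equil      0.5398     4.168   0.06313     2.214
  solve Keq expr → x = -0.5259; check Q = 1.184
Then remove 0.6299 M of E.
Step 2:
                  L         A         M         E
  Initial    0.5398     4.168   0.06313     1.584
  Change  -0.005295   0.01589   0.01059  0.005295
  Equil      0.5345     4.184   0.07372     1.589
  solve Keq expr → x = 0.005295; check Q = 1.184
Then remove 1.304 M of A.
Step 3:
                  L         A         M         E
  Initial    0.5345      2.88   0.07372     1.589
  Change   -0.02355   0.07064    0.0471   0.02355
  Equil      0.5109     2.951    0.1208     1.613
  solve Keq expr → x = 0.02355; check Q = 1.184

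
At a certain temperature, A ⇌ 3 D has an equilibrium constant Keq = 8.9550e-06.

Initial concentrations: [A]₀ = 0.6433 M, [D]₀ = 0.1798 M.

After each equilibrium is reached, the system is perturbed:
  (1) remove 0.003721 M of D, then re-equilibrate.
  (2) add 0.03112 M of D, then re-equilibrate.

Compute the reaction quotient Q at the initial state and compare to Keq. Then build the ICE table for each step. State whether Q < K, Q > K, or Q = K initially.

Q₀ = 0.009036; Q > K (proceeds reverse)

Q₀ = 0.009036 vs Keq = 8.9550e-06 ⇒ Q>K, reverse
Step 1:
                  A         D
  Initial    0.6433    0.1798
  Change     0.0538   -0.1614
  Equil      0.6971   0.01841
  solve Keq expr → x = -0.0538; check Q = 8.9550e-06
Then remove 0.003721 M of D.
Step 2:
                  A         D
  Initial    0.6971   0.01469
  Change  -0.001237   0.00371
  Equil      0.6959    0.0184
  solve Keq expr → x = 0.001237; check Q = 8.9550e-06
Then add 0.03112 M of D.
Step 3:
                  A         D
  Initial    0.6959   0.04952
  Change    0.01034  -0.03103
  Equil      0.7062   0.01849
  solve Keq expr → x = -0.01034; check Q = 8.9550e-06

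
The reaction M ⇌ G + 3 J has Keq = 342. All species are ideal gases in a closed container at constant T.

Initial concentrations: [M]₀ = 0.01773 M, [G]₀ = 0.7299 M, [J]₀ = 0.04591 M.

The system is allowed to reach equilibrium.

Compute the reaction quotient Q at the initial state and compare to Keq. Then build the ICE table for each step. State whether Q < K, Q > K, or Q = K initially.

Q₀ = 0.003984; Q < K (proceeds forward)

Q₀ = 0.003984 vs Keq = 342 ⇒ Q<K, forward
Step 1:
                    M           G           J
  init        0.01773      0.7299     0.04591
  Δ          -0.01773     0.01773     0.05318
  eq       2.1271e-06      0.7476     0.09909
  solve Keq expr → x = 0.01773; check Q = 342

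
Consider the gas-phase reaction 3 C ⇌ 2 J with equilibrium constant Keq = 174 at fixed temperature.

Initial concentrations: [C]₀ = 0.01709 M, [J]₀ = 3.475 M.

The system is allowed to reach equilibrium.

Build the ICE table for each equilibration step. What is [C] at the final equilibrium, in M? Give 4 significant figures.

[C]_eq = 0.3911 M

Q₀ = 2.4193e+06 vs Keq = 174 ⇒ Q>K, reverse
Step 1:
                   C          J
  init       0.01709      3.475
  Δ            0.374    -0.2493
  eq          0.3911      3.226
  solve Keq expr → x = -0.1247; check Q = 174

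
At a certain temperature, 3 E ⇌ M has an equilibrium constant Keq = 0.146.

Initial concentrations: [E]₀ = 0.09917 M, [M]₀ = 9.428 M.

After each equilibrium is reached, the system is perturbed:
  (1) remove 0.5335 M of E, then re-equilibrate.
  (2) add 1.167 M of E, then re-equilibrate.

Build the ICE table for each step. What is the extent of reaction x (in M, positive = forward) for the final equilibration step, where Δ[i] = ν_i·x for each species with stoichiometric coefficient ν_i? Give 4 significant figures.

x = 0.3698 M

Q₀ = 9667 vs Keq = 0.146 ⇒ Q>K, reverse
Step 1:
                    E           M
  Initial     0.09917       9.428
  Change        3.728      -1.243
  Equil         3.827       8.185
  solve Keq expr → x = -1.243; check Q = 0.146
Then remove 0.5335 M of E.
Step 2:
                    E           M
  Initial       3.294       8.185
  Change        0.507      -0.169
  Equil         3.801       8.016
  solve Keq expr → x = -0.169; check Q = 0.146
Then add 1.167 M of E.
Step 3:
                    E           M
  Initial       4.968       8.016
  Change       -1.109      0.3698
  Equil         3.858       8.386
  solve Keq expr → x = 0.3698; check Q = 0.146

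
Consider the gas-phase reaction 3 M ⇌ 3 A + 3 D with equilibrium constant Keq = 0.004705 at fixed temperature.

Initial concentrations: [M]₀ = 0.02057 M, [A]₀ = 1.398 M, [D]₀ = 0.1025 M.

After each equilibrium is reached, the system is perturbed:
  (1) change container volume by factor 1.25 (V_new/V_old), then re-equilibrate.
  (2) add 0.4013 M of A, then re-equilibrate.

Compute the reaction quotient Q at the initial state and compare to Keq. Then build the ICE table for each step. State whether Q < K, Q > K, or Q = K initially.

Q₀ = 338.1 vs Keq = 0.004705 ⇒ Q>K, reverse
Step 1:
                  M         A         D
  I         0.02057     1.398    0.1025
  C         0.08854  -0.08854  -0.08854
  E          0.1091     1.309   0.01396
  solve Keq expr → x = -0.02951; check Q = 0.004705
Then change container volume by factor 1.25 (V_new/V_old).
Step 2:
                  M         A         D
  I         0.08729     1.048   0.01117
  C       -0.002381  0.002381  0.002381
  E         0.08491      1.05   0.01355
  solve Keq expr → x = 7.9360e-04; check Q = 0.004705
Then add 0.4013 M of A.
Step 3:
                  M         A         D
  I         0.08491     1.451   0.01355
  C        0.003338 -0.003338 -0.003338
  E         0.08824     1.448   0.01021
  solve Keq expr → x = -0.001113; check Q = 0.004705

Q₀ = 338.1; Q > K (proceeds reverse)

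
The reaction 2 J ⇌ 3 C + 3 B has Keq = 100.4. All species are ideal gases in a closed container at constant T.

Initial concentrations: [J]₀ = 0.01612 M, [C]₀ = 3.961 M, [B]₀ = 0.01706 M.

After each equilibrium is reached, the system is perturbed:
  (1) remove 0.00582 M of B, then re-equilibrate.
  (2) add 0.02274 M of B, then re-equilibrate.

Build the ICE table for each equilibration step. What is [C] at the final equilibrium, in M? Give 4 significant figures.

Q₀ = 1.187 vs Keq = 100.4 ⇒ Q<K, forward
Step 1:
                    J           C           B
  init        0.01612       3.961     0.01706
  Δ          -0.01119     0.01679     0.01679
  eq          0.00493       3.978     0.03385
  solve Keq expr → x = 0.005595; check Q = 100.4
Then remove 0.00582 M of B.
Step 2:
                    J           C           B
  init        0.00493       3.978     0.02803
  Δ       -9.3183e-04    0.001398    0.001398
  eq         0.003998       3.979     0.02942
  solve Keq expr → x = 4.6592e-04; check Q = 100.4
Then add 0.02274 M of B.
Step 3:
                    J           C           B
  init       0.003998       3.979     0.05216
  Δ          0.003886   -0.005828   -0.005828
  eq         0.007884       3.973     0.04633
  solve Keq expr → x = -0.001943; check Q = 100.4

[C]_eq = 3.973 M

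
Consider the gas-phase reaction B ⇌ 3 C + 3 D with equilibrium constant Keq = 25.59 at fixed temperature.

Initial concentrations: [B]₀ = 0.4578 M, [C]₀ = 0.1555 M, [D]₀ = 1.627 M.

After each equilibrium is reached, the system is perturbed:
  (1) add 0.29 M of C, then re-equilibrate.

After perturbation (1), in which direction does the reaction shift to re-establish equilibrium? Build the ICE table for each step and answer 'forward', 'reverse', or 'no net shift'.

Direction: reverse

Q₀ = 0.03537 vs Keq = 25.59 ⇒ Q<K, forward
Step 1:
                  B         C         D
  init       0.4578    0.1555     1.627
  Δ         -0.2167      0.65      0.65
  eq         0.2411    0.8055     2.277
  solve Keq expr → x = 0.2167; check Q = 25.59
Then add 0.29 M of C.
Step 2:
                  B         C         D
  init       0.2411     1.096     2.277
  Δ         0.05509   -0.1653   -0.1653
  eq         0.2962    0.9302     2.112
  solve Keq expr → x = -0.05509; check Q = 25.59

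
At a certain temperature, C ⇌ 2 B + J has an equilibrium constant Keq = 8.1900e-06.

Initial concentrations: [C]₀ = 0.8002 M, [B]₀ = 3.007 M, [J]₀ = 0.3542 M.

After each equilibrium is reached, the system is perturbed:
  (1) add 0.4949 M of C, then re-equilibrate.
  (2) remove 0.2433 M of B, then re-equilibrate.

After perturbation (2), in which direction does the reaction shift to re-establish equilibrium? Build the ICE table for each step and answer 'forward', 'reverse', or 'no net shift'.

Q₀ = 4.002 vs Keq = 8.1900e-06 ⇒ Q>K, reverse
Step 1:
                    C           B           J
  I            0.8002       3.007      0.3542
  C            0.3542     -0.7084     -0.3542
  E             1.154       2.299  1.7894e-06
  solve Keq expr → x = -0.3542; check Q = 8.1900e-06
Then add 0.4949 M of C.
Step 2:
                    C           B           J
  I             1.649       2.299  1.7894e-06
  C       -7.6713e-07  1.5343e-06  7.6713e-07
  E             1.649       2.299  2.5565e-06
  solve Keq expr → x = 7.6713e-07; check Q = 8.1900e-06
Then remove 0.2433 M of B.
Step 3:
                    C           B           J
  I             1.649       2.055  2.5565e-06
  C       -6.4109e-07  1.2822e-06  6.4109e-07
  E             1.649       2.055  3.1976e-06
  solve Keq expr → x = 6.4109e-07; check Q = 8.1900e-06

Direction: forward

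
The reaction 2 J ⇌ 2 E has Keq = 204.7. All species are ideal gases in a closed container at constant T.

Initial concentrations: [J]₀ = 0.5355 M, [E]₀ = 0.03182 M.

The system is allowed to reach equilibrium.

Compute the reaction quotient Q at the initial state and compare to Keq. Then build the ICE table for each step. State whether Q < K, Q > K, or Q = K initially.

Q₀ = 0.003531; Q < K (proceeds forward)

Q₀ = 0.003531 vs Keq = 204.7 ⇒ Q<K, forward
Step 1:
                   J          E
  Initial     0.5355    0.03182
  Change     -0.4984     0.4984
  Equil      0.03706     0.5303
  solve Keq expr → x = 0.2492; check Q = 204.7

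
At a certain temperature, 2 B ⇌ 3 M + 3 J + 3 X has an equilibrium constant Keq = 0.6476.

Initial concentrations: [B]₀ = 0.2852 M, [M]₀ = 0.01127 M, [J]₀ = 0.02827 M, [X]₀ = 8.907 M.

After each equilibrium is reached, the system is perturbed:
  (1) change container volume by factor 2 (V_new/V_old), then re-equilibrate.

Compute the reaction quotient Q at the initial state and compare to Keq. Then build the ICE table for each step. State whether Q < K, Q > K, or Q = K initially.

Q₀ = 2.8096e-07; Q < K (proceeds forward)

Q₀ = 2.8096e-07 vs Keq = 0.6476 ⇒ Q<K, forward
Step 1:
                   B          M          J          X
  Initial     0.2852    0.01127    0.02827      8.907
  Change     -0.1036     0.1554     0.1554     0.1554
  Equil       0.1816     0.1667     0.1837      9.062
  solve Keq expr → x = 0.0518; check Q = 0.6476
Then change container volume by factor 2 (V_new/V_old).
Step 2:
                   B          M          J          X
  Initial     0.0908    0.08334    0.09184      4.531
  Change    -0.04506    0.06759    0.06759    0.06759
  Equil      0.04574     0.1509     0.1594      4.599
  solve Keq expr → x = 0.02253; check Q = 0.6476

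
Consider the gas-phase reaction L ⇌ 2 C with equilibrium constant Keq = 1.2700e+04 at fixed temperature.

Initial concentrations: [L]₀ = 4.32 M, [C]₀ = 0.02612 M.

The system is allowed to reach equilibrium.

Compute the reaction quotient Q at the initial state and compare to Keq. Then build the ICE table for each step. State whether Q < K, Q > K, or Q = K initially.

Q₀ = 1.5793e-04; Q < K (proceeds forward)

Q₀ = 1.5793e-04 vs Keq = 1.2700e+04 ⇒ Q<K, forward
Step 1:
                  L         C
  I            4.32   0.02612
  C          -4.314     8.628
  E        0.005897     8.654
  solve Keq expr → x = 4.314; check Q = 1.2700e+04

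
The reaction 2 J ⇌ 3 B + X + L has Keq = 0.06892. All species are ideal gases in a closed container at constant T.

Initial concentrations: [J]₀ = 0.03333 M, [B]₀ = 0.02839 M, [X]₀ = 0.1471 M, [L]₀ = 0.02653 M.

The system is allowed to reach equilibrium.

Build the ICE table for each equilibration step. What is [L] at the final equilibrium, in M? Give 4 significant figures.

[L]_eq = 0.04036 M

Q₀ = 8.0385e-05 vs Keq = 0.06892 ⇒ Q<K, forward
Step 1:
                   J          B          X          L
  Initial    0.03333    0.02839     0.1471    0.02653
  Change    -0.02766    0.04149    0.01383    0.01383
  Equil     0.005671    0.06988     0.1609    0.04036
  solve Keq expr → x = 0.01383; check Q = 0.06892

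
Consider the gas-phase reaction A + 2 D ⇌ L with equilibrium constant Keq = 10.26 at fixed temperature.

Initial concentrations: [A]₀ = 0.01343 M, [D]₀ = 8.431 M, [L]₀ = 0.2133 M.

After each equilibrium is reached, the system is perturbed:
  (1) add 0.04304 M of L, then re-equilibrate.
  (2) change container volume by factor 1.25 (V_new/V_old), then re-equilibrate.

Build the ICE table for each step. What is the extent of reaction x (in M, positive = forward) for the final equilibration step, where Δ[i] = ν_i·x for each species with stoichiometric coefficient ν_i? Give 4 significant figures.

Q₀ = 0.2234 vs Keq = 10.26 ⇒ Q<K, forward
Step 1:
                    A           D           L
  Initial     0.01343       8.431      0.2133
  Change     -0.01312    -0.02624     0.01312
  Equil    3.1240e-04       8.405      0.2264
  solve Keq expr → x = 0.01312; check Q = 10.26
Then add 0.04304 M of L.
Step 2:
                    A           D           L
  Initial  3.1240e-04       8.405      0.2695
  Change   5.9292e-05  1.1858e-04 -5.9292e-05
  Equil    3.7169e-04       8.405      0.2694
  solve Keq expr → x = -5.9292e-05; check Q = 10.26
Then change container volume by factor 1.25 (V_new/V_old).
Step 3:
                    A           D           L
  Initial  2.9735e-04       6.724      0.2155
  Change   1.6686e-04  3.3371e-04 -1.6686e-04
  Equil    4.6421e-04       6.724      0.2154
  solve Keq expr → x = -1.6686e-04; check Q = 10.26

x = -1.6686e-04 M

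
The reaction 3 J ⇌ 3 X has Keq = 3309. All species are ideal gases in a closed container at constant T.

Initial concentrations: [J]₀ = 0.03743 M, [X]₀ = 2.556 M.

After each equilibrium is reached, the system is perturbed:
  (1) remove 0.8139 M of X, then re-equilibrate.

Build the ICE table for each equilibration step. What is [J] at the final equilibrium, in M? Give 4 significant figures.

Q₀ = 3.1844e+05 vs Keq = 3309 ⇒ Q>K, reverse
Step 1:
                  J         X
  init      0.03743     2.556
  Δ          0.1257   -0.1257
  eq         0.1631      2.43
  solve Keq expr → x = -0.04189; check Q = 3309
Then remove 0.8139 M of X.
Step 2:
                  J         X
  init       0.1631     1.616
  Δ        -0.05118   0.05118
  eq         0.1119     1.668
  solve Keq expr → x = 0.01706; check Q = 3309

[J]_eq = 0.1119 M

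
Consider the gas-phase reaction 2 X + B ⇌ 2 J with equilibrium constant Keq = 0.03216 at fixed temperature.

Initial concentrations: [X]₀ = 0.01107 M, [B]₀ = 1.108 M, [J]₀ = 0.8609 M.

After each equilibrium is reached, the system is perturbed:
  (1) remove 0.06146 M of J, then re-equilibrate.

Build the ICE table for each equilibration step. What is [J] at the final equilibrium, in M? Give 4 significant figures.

[J]_eq = 0.1434 M

Q₀ = 5458 vs Keq = 0.03216 ⇒ Q>K, reverse
Step 1:
                  X         B         J
  I         0.01107     1.108    0.8609
  C          0.7056    0.3528   -0.7056
  E          0.7166     1.461    0.1553
  solve Keq expr → x = -0.3528; check Q = 0.03216
Then remove 0.06146 M of J.
Step 2:
                  X         B         J
  I          0.7166     1.461   0.09387
  C         -0.0495  -0.02475    0.0495
  E          0.6671     1.436    0.1434
  solve Keq expr → x = 0.02475; check Q = 0.03216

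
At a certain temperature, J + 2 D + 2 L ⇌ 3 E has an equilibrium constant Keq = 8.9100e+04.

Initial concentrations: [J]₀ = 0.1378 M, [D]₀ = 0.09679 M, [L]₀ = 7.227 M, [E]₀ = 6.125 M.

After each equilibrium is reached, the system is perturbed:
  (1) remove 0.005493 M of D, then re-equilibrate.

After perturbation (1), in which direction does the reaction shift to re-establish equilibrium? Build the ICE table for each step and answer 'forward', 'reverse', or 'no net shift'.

Q₀ = 3408 vs Keq = 8.9100e+04 ⇒ Q<K, forward
Step 1:
                   J          D          L          E
  Initial     0.1378    0.09679      7.227      6.125
  Change    -0.03691   -0.07383   -0.07383     0.1107
  Equil       0.1009    0.02296      7.153      6.236
  solve Keq expr → x = 0.03691; check Q = 8.9100e+04
Then remove 0.005493 M of D.
Step 2:
                   J          D          L          E
  Initial     0.1009    0.01747      7.153      6.236
  Change    0.002574   0.005147   0.005147  -0.007721
  Equil       0.1035    0.02261      7.158      6.228
  solve Keq expr → x = -0.002574; check Q = 8.9100e+04

Direction: reverse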